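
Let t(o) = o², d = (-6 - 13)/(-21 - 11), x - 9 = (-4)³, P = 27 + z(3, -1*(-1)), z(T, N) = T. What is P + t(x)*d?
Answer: 58435/32 ≈ 1826.1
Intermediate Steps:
P = 30 (P = 27 + 3 = 30)
x = -55 (x = 9 + (-4)³ = 9 - 64 = -55)
d = 19/32 (d = -19/(-32) = -19*(-1/32) = 19/32 ≈ 0.59375)
P + t(x)*d = 30 + (-55)²*(19/32) = 30 + 3025*(19/32) = 30 + 57475/32 = 58435/32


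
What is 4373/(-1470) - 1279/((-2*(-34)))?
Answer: -1088747/49980 ≈ -21.784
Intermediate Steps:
4373/(-1470) - 1279/((-2*(-34))) = 4373*(-1/1470) - 1279/68 = -4373/1470 - 1279*1/68 = -4373/1470 - 1279/68 = -1088747/49980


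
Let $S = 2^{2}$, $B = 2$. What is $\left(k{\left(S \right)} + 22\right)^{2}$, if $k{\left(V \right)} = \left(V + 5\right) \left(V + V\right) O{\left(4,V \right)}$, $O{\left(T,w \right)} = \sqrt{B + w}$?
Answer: $31588 + 3168 \sqrt{6} \approx 39348.0$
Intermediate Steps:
$S = 4$
$O{\left(T,w \right)} = \sqrt{2 + w}$
$k{\left(V \right)} = 2 V \sqrt{2 + V} \left(5 + V\right)$ ($k{\left(V \right)} = \left(V + 5\right) \left(V + V\right) \sqrt{2 + V} = \left(5 + V\right) 2 V \sqrt{2 + V} = 2 V \left(5 + V\right) \sqrt{2 + V} = 2 V \sqrt{2 + V} \left(5 + V\right)$)
$\left(k{\left(S \right)} + 22\right)^{2} = \left(2 \cdot 4 \sqrt{2 + 4} \left(5 + 4\right) + 22\right)^{2} = \left(2 \cdot 4 \sqrt{6} \cdot 9 + 22\right)^{2} = \left(72 \sqrt{6} + 22\right)^{2} = \left(22 + 72 \sqrt{6}\right)^{2}$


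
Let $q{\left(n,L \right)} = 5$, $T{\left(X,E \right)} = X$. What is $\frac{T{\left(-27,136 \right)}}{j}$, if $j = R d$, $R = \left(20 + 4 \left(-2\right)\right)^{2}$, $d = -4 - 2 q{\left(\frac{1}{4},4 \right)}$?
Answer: $\frac{3}{224} \approx 0.013393$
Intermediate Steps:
$d = -14$ ($d = -4 - 10 = -14$)
$R = 144$ ($R = \left(20 - 8\right)^{2} = 12^{2} = 144$)
$j = -2016$ ($j = 144 \left(-14\right) = -2016$)
$\frac{T{\left(-27,136 \right)}}{j} = - \frac{27}{-2016} = \left(-27\right) \left(- \frac{1}{2016}\right) = \frac{3}{224}$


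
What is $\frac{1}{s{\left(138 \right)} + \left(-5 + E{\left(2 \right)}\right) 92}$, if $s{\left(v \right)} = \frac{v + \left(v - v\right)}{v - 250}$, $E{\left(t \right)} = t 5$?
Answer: $\frac{56}{25691} \approx 0.0021798$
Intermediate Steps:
$E{\left(t \right)} = 5 t$
$s{\left(v \right)} = \frac{v}{-250 + v}$ ($s{\left(v \right)} = \frac{v + 0}{-250 + v} = \frac{v}{-250 + v}$)
$\frac{1}{s{\left(138 \right)} + \left(-5 + E{\left(2 \right)}\right) 92} = \frac{1}{\frac{138}{-250 + 138} + \left(-5 + 5 \cdot 2\right) 92} = \frac{1}{\frac{138}{-112} + \left(-5 + 10\right) 92} = \frac{1}{138 \left(- \frac{1}{112}\right) + 5 \cdot 92} = \frac{1}{- \frac{69}{56} + 460} = \frac{1}{\frac{25691}{56}} = \frac{56}{25691}$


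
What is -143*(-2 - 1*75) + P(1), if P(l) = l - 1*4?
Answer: 11008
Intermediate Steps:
P(l) = -4 + l (P(l) = l - 4 = -4 + l)
-143*(-2 - 1*75) + P(1) = -143*(-2 - 1*75) + (-4 + 1) = -143*(-2 - 75) - 3 = -143*(-77) - 3 = 11011 - 3 = 11008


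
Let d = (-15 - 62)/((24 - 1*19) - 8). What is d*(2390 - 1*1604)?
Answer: 20174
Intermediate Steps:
d = 77/3 (d = -77/((24 - 19) - 8) = -77/(5 - 8) = -77/(-3) = -77*(-⅓) = 77/3 ≈ 25.667)
d*(2390 - 1*1604) = 77*(2390 - 1*1604)/3 = 77*(2390 - 1604)/3 = (77/3)*786 = 20174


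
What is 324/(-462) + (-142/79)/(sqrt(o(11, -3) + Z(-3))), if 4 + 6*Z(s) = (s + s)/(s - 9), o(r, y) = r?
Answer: -54/77 - 284*sqrt(15)/1975 ≈ -1.2582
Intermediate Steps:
Z(s) = -2/3 + s/(3*(-9 + s)) (Z(s) = -2/3 + ((s + s)/(s - 9))/6 = -2/3 + ((2*s)/(-9 + s))/6 = -2/3 + (2*s/(-9 + s))/6 = -2/3 + s/(3*(-9 + s)))
324/(-462) + (-142/79)/(sqrt(o(11, -3) + Z(-3))) = 324/(-462) + (-142/79)/(sqrt(11 + (18 - 1*(-3))/(3*(-9 - 3)))) = 324*(-1/462) + (-142*1/79)/(sqrt(11 + (1/3)*(18 + 3)/(-12))) = -54/77 - 142/(79*sqrt(11 + (1/3)*(-1/12)*21)) = -54/77 - 142/(79*sqrt(11 - 7/12)) = -54/77 - 142*2*sqrt(15)/25/79 = -54/77 - 284*sqrt(15)/1975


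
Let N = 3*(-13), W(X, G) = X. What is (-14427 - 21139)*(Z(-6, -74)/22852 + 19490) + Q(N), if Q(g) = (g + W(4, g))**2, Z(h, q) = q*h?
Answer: -3960141944821/5713 ≈ -6.9318e+8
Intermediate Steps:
Z(h, q) = h*q
N = -39
Q(g) = (4 + g)**2 (Q(g) = (g + 4)**2 = (4 + g)**2)
(-14427 - 21139)*(Z(-6, -74)/22852 + 19490) + Q(N) = (-14427 - 21139)*(-6*(-74)/22852 + 19490) + (4 - 39)**2 = -35566*(444*(1/22852) + 19490) + (-35)**2 = -35566*(111/5713 + 19490) + 1225 = -35566*111346481/5713 + 1225 = -3960148943246/5713 + 1225 = -3960141944821/5713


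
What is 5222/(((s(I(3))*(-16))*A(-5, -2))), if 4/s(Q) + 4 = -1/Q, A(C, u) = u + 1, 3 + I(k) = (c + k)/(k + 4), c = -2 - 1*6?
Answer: -253267/832 ≈ -304.41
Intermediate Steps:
c = -8 (c = -2 - 6 = -8)
I(k) = -3 + (-8 + k)/(4 + k) (I(k) = -3 + (-8 + k)/(k + 4) = -3 + (-8 + k)/(4 + k))
A(C, u) = 1 + u
s(Q) = 4/(-4 - 1/Q)
5222/(((s(I(3))*(-16))*A(-5, -2))) = 5222/(((-4*2*(-10 - 1*3)/(4 + 3)/(1 + 4*(2*(-10 - 1*3)/(4 + 3)))*(-16))*(1 - 2))) = 5222/(((-4*2*(-10 - 3)/7/(1 + 4*(2*(-10 - 3)/7))*(-16))*(-1))) = 5222/(((-4*2*(⅐)*(-13)/(1 + 4*(2*(⅐)*(-13)))*(-16))*(-1))) = 5222/(((-4*(-26/7)/(1 + 4*(-26/7))*(-16))*(-1))) = 5222/(((-4*(-26/7)/(1 - 104/7)*(-16))*(-1))) = 5222/(((-4*(-26/7)/(-97/7)*(-16))*(-1))) = 5222/(((-4*(-26/7)*(-7/97)*(-16))*(-1))) = 5222/((-104/97*(-16)*(-1))) = 5222/(((1664/97)*(-1))) = 5222/(-1664/97) = 5222*(-97/1664) = -253267/832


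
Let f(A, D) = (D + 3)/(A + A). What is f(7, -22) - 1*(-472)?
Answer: 6589/14 ≈ 470.64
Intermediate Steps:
f(A, D) = (3 + D)/(2*A) (f(A, D) = (3 + D)/((2*A)) = (3 + D)*(1/(2*A)) = (3 + D)/(2*A))
f(7, -22) - 1*(-472) = (½)*(3 - 22)/7 - 1*(-472) = (½)*(⅐)*(-19) + 472 = -19/14 + 472 = 6589/14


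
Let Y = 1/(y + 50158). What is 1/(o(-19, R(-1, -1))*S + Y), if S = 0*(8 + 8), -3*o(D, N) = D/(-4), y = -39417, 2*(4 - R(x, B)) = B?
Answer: 10741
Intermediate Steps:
R(x, B) = 4 - B/2
o(D, N) = D/12 (o(D, N) = -D/(3*(-4)) = -D*(-1)/(3*4) = -(-1)*D/12 = D/12)
Y = 1/10741 (Y = 1/(-39417 + 50158) = 1/10741 ≈ 9.3101e-5)
S = 0 (S = 0*16 = 0)
1/(o(-19, R(-1, -1))*S + Y) = 1/(((1/12)*(-19))*0 + 1/10741) = 1/(-19/12*0 + 1/10741) = 1/(0 + 1/10741) = 1/(1/10741) = 10741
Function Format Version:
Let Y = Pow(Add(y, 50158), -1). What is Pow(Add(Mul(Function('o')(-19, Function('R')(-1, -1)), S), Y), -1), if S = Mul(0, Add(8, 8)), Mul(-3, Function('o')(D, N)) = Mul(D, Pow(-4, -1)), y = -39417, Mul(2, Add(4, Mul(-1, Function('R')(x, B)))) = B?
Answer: 10741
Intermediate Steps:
Function('R')(x, B) = Add(4, Mul(Rational(-1, 2), B))
Function('o')(D, N) = Mul(Rational(1, 12), D) (Function('o')(D, N) = Mul(Rational(-1, 3), Mul(D, Pow(-4, -1))) = Mul(Rational(-1, 3), Mul(D, Rational(-1, 4))) = Mul(Rational(-1, 3), Mul(Rational(-1, 4), D)) = Mul(Rational(1, 12), D))
Y = Rational(1, 10741) (Y = Pow(Add(-39417, 50158), -1) = Pow(10741, -1) = Rational(1, 10741) ≈ 9.3101e-5)
S = 0 (S = Mul(0, 16) = 0)
Pow(Add(Mul(Function('o')(-19, Function('R')(-1, -1)), S), Y), -1) = Pow(Add(Mul(Mul(Rational(1, 12), -19), 0), Rational(1, 10741)), -1) = Pow(Add(Mul(Rational(-19, 12), 0), Rational(1, 10741)), -1) = Pow(Add(0, Rational(1, 10741)), -1) = Pow(Rational(1, 10741), -1) = 10741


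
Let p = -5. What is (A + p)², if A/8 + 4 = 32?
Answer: 47961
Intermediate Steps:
A = 224 (A = -32 + 8*32 = -32 + 256 = 224)
(A + p)² = (224 - 5)² = 219² = 47961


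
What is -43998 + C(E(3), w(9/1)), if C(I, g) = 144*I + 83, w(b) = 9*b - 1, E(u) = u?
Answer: -43483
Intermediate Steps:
w(b) = -1 + 9*b
C(I, g) = 83 + 144*I
-43998 + C(E(3), w(9/1)) = -43998 + (83 + 144*3) = -43998 + (83 + 432) = -43998 + 515 = -43483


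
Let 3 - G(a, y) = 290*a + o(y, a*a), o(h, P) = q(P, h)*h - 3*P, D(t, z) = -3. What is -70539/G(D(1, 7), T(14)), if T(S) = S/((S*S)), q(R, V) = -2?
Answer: -493773/6301 ≈ -78.364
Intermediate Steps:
T(S) = 1/S (T(S) = S/(S**2) = S/S**2 = 1/S)
o(h, P) = -3*P - 2*h (o(h, P) = -2*h - 3*P = -3*P - 2*h)
G(a, y) = 3 - 290*a + 2*y + 3*a**2 (G(a, y) = 3 - (290*a + (-3*a*a - 2*y)) = 3 - (290*a + (-3*a**2 - 2*y)) = 3 - (-3*a**2 - 2*y + 290*a) = 3 + (-290*a + 2*y + 3*a**2) = 3 - 290*a + 2*y + 3*a**2)
-70539/G(D(1, 7), T(14)) = -70539/(3 - 290*(-3) + 2/14 + 3*(-3)**2) = -70539/(3 + 870 + 2*(1/14) + 3*9) = -70539/(3 + 870 + 1/7 + 27) = -70539/6301/7 = -70539*7/6301 = -493773/6301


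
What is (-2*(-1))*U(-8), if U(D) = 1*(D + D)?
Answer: -32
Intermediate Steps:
U(D) = 2*D (U(D) = 1*(2*D) = 2*D)
(-2*(-1))*U(-8) = (-2*(-1))*(2*(-8)) = 2*(-16) = -32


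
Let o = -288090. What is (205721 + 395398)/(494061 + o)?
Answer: 200373/68657 ≈ 2.9185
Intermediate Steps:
(205721 + 395398)/(494061 + o) = (205721 + 395398)/(494061 - 288090) = 601119/205971 = 601119*(1/205971) = 200373/68657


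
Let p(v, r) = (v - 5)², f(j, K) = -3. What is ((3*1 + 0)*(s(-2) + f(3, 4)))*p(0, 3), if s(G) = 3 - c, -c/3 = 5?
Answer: 1125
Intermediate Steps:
c = -15 (c = -3*5 = -15)
s(G) = 18 (s(G) = 3 - 1*(-15) = 3 + 15 = 18)
p(v, r) = (-5 + v)²
((3*1 + 0)*(s(-2) + f(3, 4)))*p(0, 3) = ((3*1 + 0)*(18 - 3))*(-5 + 0)² = ((3 + 0)*15)*(-5)² = (3*15)*25 = 45*25 = 1125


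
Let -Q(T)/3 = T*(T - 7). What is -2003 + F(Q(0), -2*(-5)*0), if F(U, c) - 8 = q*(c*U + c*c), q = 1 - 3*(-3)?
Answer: -1995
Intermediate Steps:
Q(T) = -3*T*(-7 + T) (Q(T) = -3*T*(T - 7) = -3*T*(-7 + T))
q = 10 (q = 1 - 1*(-9) = 1 + 9 = 10)
F(U, c) = 8 + 10*c² + 10*U*c (F(U, c) = 8 + 10*(c*U + c*c) = 8 + 10*(U*c + c²) = 8 + 10*(c² + U*c) = 8 + (10*c² + 10*U*c) = 8 + 10*c² + 10*U*c)
-2003 + F(Q(0), -2*(-5)*0) = -2003 + (8 + 10*(-2*(-5)*0)² + 10*(3*0*(7 - 1*0))*(-2*(-5)*0)) = -2003 + (8 + 10*(10*0)² + 10*(3*0*(7 + 0))*(10*0)) = -2003 + (8 + 10*0² + 10*(3*0*7)*0) = -2003 + (8 + 10*0 + 10*0*0) = -2003 + (8 + 0 + 0) = -2003 + 8 = -1995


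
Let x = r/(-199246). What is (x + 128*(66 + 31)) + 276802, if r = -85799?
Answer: 57625615427/199246 ≈ 2.8922e+5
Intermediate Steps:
x = 85799/199246 (x = -85799/(-199246) = -85799*(-1/199246) = 85799/199246 ≈ 0.43062)
(x + 128*(66 + 31)) + 276802 = (85799/199246 + 128*(66 + 31)) + 276802 = (85799/199246 + 128*97) + 276802 = (85799/199246 + 12416) + 276802 = 2473924135/199246 + 276802 = 57625615427/199246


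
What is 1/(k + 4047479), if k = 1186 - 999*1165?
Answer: 1/2884830 ≈ 3.4664e-7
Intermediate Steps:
k = -1162649 (k = 1186 - 1163835 = -1162649)
1/(k + 4047479) = 1/(-1162649 + 4047479) = 1/2884830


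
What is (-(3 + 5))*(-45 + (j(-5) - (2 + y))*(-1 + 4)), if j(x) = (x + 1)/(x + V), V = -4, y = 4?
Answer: 1480/3 ≈ 493.33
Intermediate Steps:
j(x) = (1 + x)/(-4 + x) (j(x) = (x + 1)/(x - 4) = (1 + x)/(-4 + x))
(-(3 + 5))*(-45 + (j(-5) - (2 + y))*(-1 + 4)) = (-(3 + 5))*(-45 + ((1 - 5)/(-4 - 5) - (2 + 4))*(-1 + 4)) = (-1*8)*(-45 + (-4/(-9) - 1*6)*3) = -8*(-45 + (-⅑*(-4) - 6)*3) = -8*(-45 + (4/9 - 6)*3) = -8*(-45 - 50/9*3) = -8*(-45 - 50/3) = -8*(-185/3) = 1480/3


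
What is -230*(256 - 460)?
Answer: 46920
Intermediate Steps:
-230*(256 - 460) = -230*(-204) = 46920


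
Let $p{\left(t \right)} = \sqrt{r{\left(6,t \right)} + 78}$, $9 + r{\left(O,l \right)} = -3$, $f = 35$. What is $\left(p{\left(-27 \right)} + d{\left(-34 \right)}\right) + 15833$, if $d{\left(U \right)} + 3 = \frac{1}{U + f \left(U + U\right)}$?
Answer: $\frac{38213619}{2414} + \sqrt{66} \approx 15838.0$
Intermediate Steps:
$r{\left(O,l \right)} = -12$ ($r{\left(O,l \right)} = -9 - 3 = -12$)
$p{\left(t \right)} = \sqrt{66}$ ($p{\left(t \right)} = \sqrt{-12 + 78} = \sqrt{66}$)
$d{\left(U \right)} = -3 + \frac{1}{71 U}$ ($d{\left(U \right)} = -3 + \frac{1}{U + 35 \left(U + U\right)} = -3 + \frac{1}{U + 35 \cdot 2 U} = -3 + \frac{1}{U + 70 U} = -3 + \frac{1}{71 U}$)
$\left(p{\left(-27 \right)} + d{\left(-34 \right)}\right) + 15833 = \left(\sqrt{66} - \left(3 - \frac{1}{71 \left(-34\right)}\right)\right) + 15833 = \left(\sqrt{66} + \left(-3 + \frac{1}{71} \left(- \frac{1}{34}\right)\right)\right) + 15833 = \left(\sqrt{66} - \frac{7243}{2414}\right) + 15833 = \left(- \frac{7243}{2414} + \sqrt{66}\right) + 15833 = \frac{38213619}{2414} + \sqrt{66}$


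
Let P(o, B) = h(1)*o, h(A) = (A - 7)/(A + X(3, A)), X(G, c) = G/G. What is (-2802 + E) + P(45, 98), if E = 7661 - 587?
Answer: 4137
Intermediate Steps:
X(G, c) = 1
h(A) = (-7 + A)/(1 + A) (h(A) = (A - 7)/(A + 1) = (-7 + A)/(1 + A))
E = 7074
P(o, B) = -3*o (P(o, B) = ((-7 + 1)/(1 + 1))*o = (-6/2)*o = ((½)*(-6))*o = -3*o)
(-2802 + E) + P(45, 98) = (-2802 + 7074) - 3*45 = 4272 - 135 = 4137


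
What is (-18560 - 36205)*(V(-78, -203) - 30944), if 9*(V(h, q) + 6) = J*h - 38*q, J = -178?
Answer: 1563552920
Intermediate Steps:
V(h, q) = -6 - 178*h/9 - 38*q/9 (V(h, q) = -6 + (-178*h - 38*q)/9 = -6 + (-178*h/9 - 38*q/9) = -6 - 178*h/9 - 38*q/9)
(-18560 - 36205)*(V(-78, -203) - 30944) = (-18560 - 36205)*((-6 - 178/9*(-78) - 38/9*(-203)) - 30944) = -54765*((-6 + 4628/3 + 7714/9) - 30944) = -54765*(21544/9 - 30944) = -54765*(-256952/9) = 1563552920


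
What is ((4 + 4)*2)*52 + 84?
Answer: 916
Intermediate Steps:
((4 + 4)*2)*52 + 84 = (8*2)*52 + 84 = 16*52 + 84 = 832 + 84 = 916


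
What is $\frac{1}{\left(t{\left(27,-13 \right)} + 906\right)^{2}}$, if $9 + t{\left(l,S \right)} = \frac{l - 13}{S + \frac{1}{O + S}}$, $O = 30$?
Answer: $\frac{12100}{9712299601} \approx 1.2458 \cdot 10^{-6}$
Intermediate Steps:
$t{\left(l,S \right)} = -9 + \frac{-13 + l}{S + \frac{1}{30 + S}}$ ($t{\left(l,S \right)} = -9 + \frac{l - 13}{S + \frac{1}{30 + S}} = -9 + \frac{-13 + l}{S + \frac{1}{30 + S}}$)
$\frac{1}{\left(t{\left(27,-13 \right)} + 906\right)^{2}} = \frac{1}{\left(\frac{-399 - -3679 - 9 \left(-13\right)^{2} + 30 \cdot 27 - 351}{1 + \left(-13\right)^{2} + 30 \left(-13\right)} + 906\right)^{2}} = \frac{1}{\left(\frac{-399 + 3679 - 1521 + 810 - 351}{1 + 169 - 390} + 906\right)^{2}} = \frac{1}{\left(\frac{-399 + 3679 - 1521 + 810 - 351}{-220} + 906\right)^{2}} = \frac{1}{\left(\left(- \frac{1}{220}\right) 2218 + 906\right)^{2}} = \frac{1}{\left(- \frac{1109}{110} + 906\right)^{2}} = \frac{1}{\left(\frac{98551}{110}\right)^{2}} = \frac{1}{\frac{9712299601}{12100}} = \frac{12100}{9712299601}$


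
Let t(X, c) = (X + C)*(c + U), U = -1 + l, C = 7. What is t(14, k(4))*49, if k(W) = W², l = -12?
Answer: 3087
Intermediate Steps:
U = -13 (U = -1 - 12 = -13)
t(X, c) = (-13 + c)*(7 + X) (t(X, c) = (X + 7)*(c - 13) = (7 + X)*(-13 + c) = (-13 + c)*(7 + X))
t(14, k(4))*49 = (-91 - 13*14 + 7*4² + 14*4²)*49 = (-91 - 182 + 7*16 + 14*16)*49 = (-91 - 182 + 112 + 224)*49 = 63*49 = 3087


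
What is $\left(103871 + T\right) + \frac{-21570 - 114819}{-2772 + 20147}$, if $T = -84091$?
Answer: $\frac{343541111}{17375} \approx 19772.0$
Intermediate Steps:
$\left(103871 + T\right) + \frac{-21570 - 114819}{-2772 + 20147} = \left(103871 - 84091\right) + \frac{-21570 - 114819}{-2772 + 20147} = 19780 - \frac{136389}{17375} = \frac{343541111}{17375}$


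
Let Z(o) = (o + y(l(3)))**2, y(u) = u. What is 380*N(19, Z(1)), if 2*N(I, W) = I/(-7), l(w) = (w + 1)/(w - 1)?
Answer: -3610/7 ≈ -515.71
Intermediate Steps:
l(w) = (1 + w)/(-1 + w)
Z(o) = (2 + o)**2 (Z(o) = (o + (1 + 3)/(-1 + 3))**2 = (o + 4/2)**2 = (o + (1/2)*4)**2 = (o + 2)**2 = (2 + o)**2)
N(I, W) = -I/14 (N(I, W) = (I/(-7))/2 = (I*(-1/7))/2 = (-I/7)/2 = -I/14)
380*N(19, Z(1)) = 380*(-1/14*19) = 380*(-19/14) = -3610/7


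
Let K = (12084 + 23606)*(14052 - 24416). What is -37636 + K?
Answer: -369928796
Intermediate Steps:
K = -369891160 (K = 35690*(-10364) = -369891160)
-37636 + K = -37636 - 369891160 = -369928796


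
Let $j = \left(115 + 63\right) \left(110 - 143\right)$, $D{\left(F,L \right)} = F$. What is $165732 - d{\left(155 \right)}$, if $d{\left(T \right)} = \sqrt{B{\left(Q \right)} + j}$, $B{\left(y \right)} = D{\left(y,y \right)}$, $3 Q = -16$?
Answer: $165732 - \frac{i \sqrt{52914}}{3} \approx 1.6573 \cdot 10^{5} - 76.677 i$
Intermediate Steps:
$Q = - \frac{16}{3}$ ($Q = \frac{1}{3} \left(-16\right) = - \frac{16}{3} \approx -5.3333$)
$B{\left(y \right)} = y$
$j = -5874$ ($j = 178 \left(-33\right) = -5874$)
$d{\left(T \right)} = \frac{i \sqrt{52914}}{3}$ ($d{\left(T \right)} = \sqrt{- \frac{16}{3} - 5874} = \sqrt{- \frac{17638}{3}} = \frac{i \sqrt{52914}}{3}$)
$165732 - d{\left(155 \right)} = 165732 - \frac{i \sqrt{52914}}{3}$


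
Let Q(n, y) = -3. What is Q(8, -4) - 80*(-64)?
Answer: 5117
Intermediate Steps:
Q(8, -4) - 80*(-64) = -3 - 80*(-64) = -3 + 5120 = 5117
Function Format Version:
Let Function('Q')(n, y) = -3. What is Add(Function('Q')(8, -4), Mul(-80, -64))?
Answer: 5117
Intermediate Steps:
Add(Function('Q')(8, -4), Mul(-80, -64)) = Add(-3, Mul(-80, -64)) = Add(-3, 5120) = 5117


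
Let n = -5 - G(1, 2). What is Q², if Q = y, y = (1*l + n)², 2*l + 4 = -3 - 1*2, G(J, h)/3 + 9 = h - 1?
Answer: 707281/16 ≈ 44205.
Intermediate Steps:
G(J, h) = -30 + 3*h (G(J, h) = -27 + 3*(h - 1) = -27 + 3*(-1 + h) = -27 + (-3 + 3*h) = -30 + 3*h)
n = 19 (n = -5 - (-30 + 3*2) = -5 - (-30 + 6) = -5 - 1*(-24) = -5 + 24 = 19)
l = -9/2 (l = -2 + (-3 - 1*2)/2 = -2 + (-3 - 2)/2 = -2 + (½)*(-5) = -2 - 5/2 = -9/2 ≈ -4.5000)
y = 841/4 (y = (1*(-9/2) + 19)² = (-9/2 + 19)² = (29/2)² = 841/4 ≈ 210.25)
Q = 841/4 ≈ 210.25
Q² = (841/4)² = 707281/16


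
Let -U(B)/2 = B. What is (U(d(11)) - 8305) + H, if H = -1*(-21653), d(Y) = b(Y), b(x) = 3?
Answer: 13342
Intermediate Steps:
d(Y) = 3
H = 21653
U(B) = -2*B
(U(d(11)) - 8305) + H = (-2*3 - 8305) + 21653 = (-6 - 8305) + 21653 = -8311 + 21653 = 13342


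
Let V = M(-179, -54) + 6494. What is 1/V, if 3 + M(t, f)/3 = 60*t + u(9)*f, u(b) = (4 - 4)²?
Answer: -1/25735 ≈ -3.8858e-5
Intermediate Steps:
u(b) = 0 (u(b) = 0² = 0)
M(t, f) = -9 + 180*t (M(t, f) = -9 + 3*(60*t + 0*f) = -9 + 3*(60*t + 0) = -9 + 3*(60*t) = -9 + 180*t)
V = -25735 (V = (-9 + 180*(-179)) + 6494 = (-9 - 32220) + 6494 = -32229 + 6494 = -25735)
1/V = 1/(-25735) = -1/25735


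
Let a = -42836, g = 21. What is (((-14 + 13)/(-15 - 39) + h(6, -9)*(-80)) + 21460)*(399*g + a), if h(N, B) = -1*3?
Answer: -40376747057/54 ≈ -7.4772e+8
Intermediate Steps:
h(N, B) = -3
(((-14 + 13)/(-15 - 39) + h(6, -9)*(-80)) + 21460)*(399*g + a) = (((-14 + 13)/(-15 - 39) - 3*(-80)) + 21460)*(399*21 - 42836) = ((-1/(-54) + 240) + 21460)*(8379 - 42836) = ((-1*(-1/54) + 240) + 21460)*(-34457) = ((1/54 + 240) + 21460)*(-34457) = (12961/54 + 21460)*(-34457) = (1171801/54)*(-34457) = -40376747057/54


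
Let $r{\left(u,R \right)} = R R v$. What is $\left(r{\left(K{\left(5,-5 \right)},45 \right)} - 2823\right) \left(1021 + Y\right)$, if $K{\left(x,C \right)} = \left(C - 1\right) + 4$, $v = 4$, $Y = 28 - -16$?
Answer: $5620005$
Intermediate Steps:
$Y = 44$ ($Y = 28 + 16 = 44$)
$K{\left(x,C \right)} = 3 + C$ ($K{\left(x,C \right)} = \left(-1 + C\right) + 4 = 3 + C$)
$r{\left(u,R \right)} = 4 R^{2}$ ($r{\left(u,R \right)} = R R 4 = R^{2} \cdot 4 = 4 R^{2}$)
$\left(r{\left(K{\left(5,-5 \right)},45 \right)} - 2823\right) \left(1021 + Y\right) = \left(4 \cdot 45^{2} - 2823\right) \left(1021 + 44\right) = \left(4 \cdot 2025 - 2823\right) 1065 = \left(8100 - 2823\right) 1065 = 5277 \cdot 1065 = 5620005$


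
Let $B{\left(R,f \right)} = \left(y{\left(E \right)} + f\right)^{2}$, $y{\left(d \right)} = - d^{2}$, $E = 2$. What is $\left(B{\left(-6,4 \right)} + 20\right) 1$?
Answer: $20$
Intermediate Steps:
$B{\left(R,f \right)} = \left(-4 + f\right)^{2}$ ($B{\left(R,f \right)} = \left(- 2^{2} + f\right)^{2} = \left(\left(-1\right) 4 + f\right)^{2} = \left(-4 + f\right)^{2}$)
$\left(B{\left(-6,4 \right)} + 20\right) 1 = \left(\left(-4 + 4\right)^{2} + 20\right) 1 = \left(0^{2} + 20\right) 1 = \left(0 + 20\right) 1 = 20 \cdot 1 = 20$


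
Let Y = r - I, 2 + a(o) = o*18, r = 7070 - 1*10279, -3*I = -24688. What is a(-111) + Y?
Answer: -40315/3 ≈ -13438.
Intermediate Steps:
I = 24688/3 (I = -⅓*(-24688) = 24688/3 ≈ 8229.3)
r = -3209 (r = 7070 - 10279 = -3209)
a(o) = -2 + 18*o (a(o) = -2 + o*18 = -2 + 18*o)
Y = -34315/3 (Y = -3209 - 1*24688/3 = -3209 - 24688/3 = -34315/3 ≈ -11438.)
a(-111) + Y = (-2 + 18*(-111)) - 34315/3 = (-2 - 1998) - 34315/3 = -2000 - 34315/3 = -40315/3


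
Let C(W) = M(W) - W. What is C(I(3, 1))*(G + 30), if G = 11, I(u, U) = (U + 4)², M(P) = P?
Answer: 0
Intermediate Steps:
I(u, U) = (4 + U)²
C(W) = 0 (C(W) = W - W = 0)
C(I(3, 1))*(G + 30) = 0*(11 + 30) = 0*41 = 0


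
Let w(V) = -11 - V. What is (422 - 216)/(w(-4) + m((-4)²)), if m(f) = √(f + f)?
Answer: -1442/17 - 824*√2/17 ≈ -153.37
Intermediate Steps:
m(f) = √2*√f (m(f) = √(2*f) = √2*√f)
(422 - 216)/(w(-4) + m((-4)²)) = (422 - 216)/((-11 - 1*(-4)) + √2*√((-4)²)) = 206/((-11 + 4) + √2*√16) = 206/(-7 + √2*4) = 206/(-7 + 4*√2)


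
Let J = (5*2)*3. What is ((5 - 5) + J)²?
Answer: 900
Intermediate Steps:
J = 30 (J = 10*3 = 30)
((5 - 5) + J)² = ((5 - 5) + 30)² = (0 + 30)² = 30² = 900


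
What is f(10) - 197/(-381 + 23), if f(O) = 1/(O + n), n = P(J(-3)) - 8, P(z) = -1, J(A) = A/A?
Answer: 555/358 ≈ 1.5503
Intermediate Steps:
J(A) = 1
n = -9 (n = -1 - 8 = -9)
f(O) = 1/(-9 + O) (f(O) = 1/(O - 9) = 1/(-9 + O))
f(10) - 197/(-381 + 23) = 1/(-9 + 10) - 197/(-381 + 23) = 1/1 - 197/(-358) = 1 - 1/358*(-197) = 1 + 197/358 = 555/358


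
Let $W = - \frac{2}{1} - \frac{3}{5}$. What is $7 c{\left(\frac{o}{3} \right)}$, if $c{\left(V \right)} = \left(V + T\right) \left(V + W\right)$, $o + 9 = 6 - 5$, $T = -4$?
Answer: $\frac{2212}{9} \approx 245.78$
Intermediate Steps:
$o = -8$ ($o = -9 + \left(6 - 5\right) = -9 + 1 = -8$)
$W = - \frac{13}{5}$ ($W = \left(-2\right) 1 - \frac{3}{5} = -2 - \frac{3}{5} = - \frac{13}{5} \approx -2.6$)
$c{\left(V \right)} = \left(-4 + V\right) \left(- \frac{13}{5} + V\right)$ ($c{\left(V \right)} = \left(V - 4\right) \left(V - \frac{13}{5}\right) = \left(-4 + V\right) \left(- \frac{13}{5} + V\right)$)
$7 c{\left(\frac{o}{3} \right)} = 7 \left(\frac{52}{5} + \left(- \frac{8}{3}\right)^{2} - \frac{33 \left(- \frac{8}{3}\right)}{5}\right) = 7 \left(\frac{52}{5} + \left(\left(-8\right) \frac{1}{3}\right)^{2} - \frac{33 \left(\left(-8\right) \frac{1}{3}\right)}{5}\right) = 7 \left(\frac{52}{5} + \left(- \frac{8}{3}\right)^{2} - - \frac{88}{5}\right) = 7 \left(\frac{52}{5} + \frac{64}{9} + \frac{88}{5}\right) = 7 \cdot \frac{316}{9} = \frac{2212}{9}$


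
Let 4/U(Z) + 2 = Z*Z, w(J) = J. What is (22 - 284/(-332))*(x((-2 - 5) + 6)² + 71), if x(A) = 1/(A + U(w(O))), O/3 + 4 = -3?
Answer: 25851739312/15705675 ≈ 1646.0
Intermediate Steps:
O = -21 (O = -12 + 3*(-3) = -12 - 9 = -21)
U(Z) = 4/(-2 + Z²) (U(Z) = 4/(-2 + Z*Z) = 4/(-2 + Z²))
x(A) = 1/(4/439 + A) (x(A) = 1/(A + 4/(-2 + (-21)²)) = 1/(A + 4/(-2 + 441)) = 1/(A + 4/439) = 1/(4/439 + A))
(22 - 284/(-332))*(x((-2 - 5) + 6)² + 71) = (22 - 284/(-332))*((439/(4 + 439*((-2 - 5) + 6)))² + 71) = (22 - 284*(-1/332))*((439/(4 + 439*(-7 + 6)))² + 71) = (22 + 71/83)*((439/(4 + 439*(-1)))² + 71) = 1897*((439/(4 - 439))² + 71)/83 = 1897*((439/(-435))² + 71)/83 = 1897*((439*(-1/435))² + 71)/83 = 1897*((-439/435)² + 71)/83 = 1897*(192721/189225 + 71)/83 = (1897/83)*(13627696/189225) = 25851739312/15705675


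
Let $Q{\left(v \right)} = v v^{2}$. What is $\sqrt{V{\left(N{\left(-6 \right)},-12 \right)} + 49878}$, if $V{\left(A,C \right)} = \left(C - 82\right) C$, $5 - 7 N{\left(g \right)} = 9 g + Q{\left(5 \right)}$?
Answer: $\sqrt{51006} \approx 225.84$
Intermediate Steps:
$Q{\left(v \right)} = v^{3}$
$N{\left(g \right)} = - \frac{120}{7} - \frac{9 g}{7}$ ($N{\left(g \right)} = \frac{5}{7} - \frac{9 g + 5^{3}}{7} = \frac{5}{7} - \frac{9 g + 125}{7} = \frac{5}{7} - \frac{125 + 9 g}{7} = \frac{5}{7} - \left(\frac{125}{7} + \frac{9 g}{7}\right) = - \frac{120}{7} - \frac{9 g}{7}$)
$V{\left(A,C \right)} = C \left(-82 + C\right)$ ($V{\left(A,C \right)} = \left(C - 82\right) C = \left(-82 + C\right) C = C \left(-82 + C\right)$)
$\sqrt{V{\left(N{\left(-6 \right)},-12 \right)} + 49878} = \sqrt{- 12 \left(-82 - 12\right) + 49878} = \sqrt{\left(-12\right) \left(-94\right) + 49878} = \sqrt{1128 + 49878} = \sqrt{51006}$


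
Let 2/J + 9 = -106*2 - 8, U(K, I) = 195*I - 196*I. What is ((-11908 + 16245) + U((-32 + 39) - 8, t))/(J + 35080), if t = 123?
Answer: 482503/4016659 ≈ 0.12013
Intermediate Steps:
U(K, I) = -I
J = -2/229 (J = 2/(-9 + (-106*2 - 8)) = 2/(-9 + (-212 - 8)) = 2/(-9 - 220) = 2/(-229) = 2*(-1/229) = -2/229 ≈ -0.0087336)
((-11908 + 16245) + U((-32 + 39) - 8, t))/(J + 35080) = ((-11908 + 16245) - 1*123)/(-2/229 + 35080) = (4337 - 123)/(8033318/229) = 4214*(229/8033318) = 482503/4016659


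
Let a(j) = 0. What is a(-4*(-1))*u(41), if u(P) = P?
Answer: 0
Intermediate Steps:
a(-4*(-1))*u(41) = 0*41 = 0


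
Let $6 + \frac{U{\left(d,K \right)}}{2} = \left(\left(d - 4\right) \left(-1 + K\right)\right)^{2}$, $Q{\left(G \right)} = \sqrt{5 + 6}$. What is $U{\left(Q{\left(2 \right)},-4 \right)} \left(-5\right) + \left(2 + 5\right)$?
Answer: $-6683 + 2000 \sqrt{11} \approx -49.75$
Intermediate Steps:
$Q{\left(G \right)} = \sqrt{11}$
$U{\left(d,K \right)} = -12 + 2 \left(-1 + K\right)^{2} \left(-4 + d\right)^{2}$ ($U{\left(d,K \right)} = -12 + 2 \left(\left(d - 4\right) \left(-1 + K\right)\right)^{2} = -12 + 2 \left(\left(-4 + d\right) \left(-1 + K\right)\right)^{2} = -12 + 2 \left(\left(-1 + K\right) \left(-4 + d\right)\right)^{2} = -12 + 2 \left(-1 + K\right)^{2} \left(-4 + d\right)^{2}$)
$U{\left(Q{\left(2 \right)},-4 \right)} \left(-5\right) + \left(2 + 5\right) = \left(-12 + 2 \left(-1 - 4\right)^{2} \left(-4 + \sqrt{11}\right)^{2}\right) \left(-5\right) + \left(2 + 5\right) = \left(-12 + 2 \left(-5\right)^{2} \left(-4 + \sqrt{11}\right)^{2}\right) \left(-5\right) + 7 = \left(-12 + 2 \cdot 25 \left(-4 + \sqrt{11}\right)^{2}\right) \left(-5\right) + 7 = \left(-12 + 50 \left(-4 + \sqrt{11}\right)^{2}\right) \left(-5\right) + 7 = \left(60 - 250 \left(-4 + \sqrt{11}\right)^{2}\right) + 7 = 67 - 250 \left(-4 + \sqrt{11}\right)^{2}$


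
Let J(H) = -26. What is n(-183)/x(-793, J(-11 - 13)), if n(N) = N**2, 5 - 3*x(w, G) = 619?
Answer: -100467/614 ≈ -163.63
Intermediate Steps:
x(w, G) = -614/3 (x(w, G) = 5/3 - 1/3*619 = 5/3 - 619/3 = -614/3)
n(-183)/x(-793, J(-11 - 13)) = (-183)**2/(-614/3) = 33489*(-3/614) = -100467/614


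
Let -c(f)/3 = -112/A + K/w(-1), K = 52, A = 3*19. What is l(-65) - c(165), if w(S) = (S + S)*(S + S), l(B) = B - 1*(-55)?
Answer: 439/19 ≈ 23.105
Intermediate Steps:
A = 57
l(B) = 55 + B (l(B) = B + 55 = 55 + B)
w(S) = 4*S**2 (w(S) = (2*S)*(2*S) = 4*S**2)
c(f) = -629/19 (c(f) = -3*(-112/57 + 52/((4*(-1)**2))) = -3*(-112*1/57 + 52/((4*1))) = -3*(-112/57 + 52/4) = -3*(-112/57 + 52*(1/4)) = -3*(-112/57 + 13) = -3*629/57 = -629/19)
l(-65) - c(165) = (55 - 65) - 1*(-629/19) = -10 + 629/19 = 439/19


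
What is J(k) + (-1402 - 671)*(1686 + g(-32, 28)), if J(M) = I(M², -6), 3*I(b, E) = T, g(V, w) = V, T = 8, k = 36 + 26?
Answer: -10286218/3 ≈ -3.4287e+6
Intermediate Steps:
k = 62
I(b, E) = 8/3 (I(b, E) = (⅓)*8 = 8/3)
J(M) = 8/3
J(k) + (-1402 - 671)*(1686 + g(-32, 28)) = 8/3 + (-1402 - 671)*(1686 - 32) = 8/3 - 2073*1654 = 8/3 - 3428742 = -10286218/3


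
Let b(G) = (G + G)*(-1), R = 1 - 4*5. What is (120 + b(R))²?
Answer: 24964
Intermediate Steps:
R = -19 (R = 1 - 20 = -19)
b(G) = -2*G (b(G) = (2*G)*(-1) = -2*G)
(120 + b(R))² = (120 - 2*(-19))² = (120 + 38)² = 158² = 24964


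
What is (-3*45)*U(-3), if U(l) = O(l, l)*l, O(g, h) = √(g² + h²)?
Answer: 1215*√2 ≈ 1718.3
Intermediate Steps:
U(l) = l*√2*√(l²) (U(l) = √(l² + l²)*l = √(2*l²)*l = (√2*√(l²))*l = l*√2*√(l²))
(-3*45)*U(-3) = (-3*45)*(-3*√2*√((-3)²)) = -(-405)*√2*√9 = -(-405)*√2*3 = -(-1215)*√2 = 1215*√2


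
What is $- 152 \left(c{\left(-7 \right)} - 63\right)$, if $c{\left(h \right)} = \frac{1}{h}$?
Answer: $\frac{67184}{7} \approx 9597.7$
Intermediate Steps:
$- 152 \left(c{\left(-7 \right)} - 63\right) = - 152 \left(\frac{1}{-7} - 63\right) = - 152 \left(- \frac{1}{7} - 63\right) = \left(-152\right) \left(- \frac{442}{7}\right) = \frac{67184}{7}$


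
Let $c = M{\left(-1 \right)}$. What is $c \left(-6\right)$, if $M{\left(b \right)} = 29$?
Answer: $-174$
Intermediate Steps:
$c = 29$
$c \left(-6\right) = 29 \left(-6\right) = -174$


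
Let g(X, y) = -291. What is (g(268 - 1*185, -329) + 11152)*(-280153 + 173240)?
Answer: -1161182093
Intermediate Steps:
(g(268 - 1*185, -329) + 11152)*(-280153 + 173240) = (-291 + 11152)*(-280153 + 173240) = 10861*(-106913) = -1161182093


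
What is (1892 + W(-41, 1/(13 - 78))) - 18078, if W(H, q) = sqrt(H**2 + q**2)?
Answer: -16186 + sqrt(7102226)/65 ≈ -16145.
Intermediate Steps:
(1892 + W(-41, 1/(13 - 78))) - 18078 = (1892 + sqrt((-41)**2 + (1/(13 - 78))**2)) - 18078 = (1892 + sqrt(1681 + (1/(-65))**2)) - 18078 = (1892 + sqrt(1681 + (-1/65)**2)) - 18078 = (1892 + sqrt(1681 + 1/4225)) - 18078 = (1892 + sqrt(7102226/4225)) - 18078 = (1892 + sqrt(7102226)/65) - 18078 = -16186 + sqrt(7102226)/65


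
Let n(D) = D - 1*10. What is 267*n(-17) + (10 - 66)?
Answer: -7265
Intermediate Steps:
n(D) = -10 + D (n(D) = D - 10 = -10 + D)
267*n(-17) + (10 - 66) = 267*(-10 - 17) + (10 - 66) = 267*(-27) - 56 = -7209 - 56 = -7265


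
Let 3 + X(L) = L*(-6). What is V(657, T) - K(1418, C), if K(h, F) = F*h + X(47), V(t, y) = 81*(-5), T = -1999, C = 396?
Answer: -561648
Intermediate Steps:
X(L) = -3 - 6*L (X(L) = -3 + L*(-6) = -3 - 6*L)
V(t, y) = -405
K(h, F) = -285 + F*h (K(h, F) = F*h + (-3 - 6*47) = F*h + (-3 - 282) = F*h - 285 = -285 + F*h)
V(657, T) - K(1418, C) = -405 - (-285 + 396*1418) = -405 - (-285 + 561528) = -405 - 1*561243 = -405 - 561243 = -561648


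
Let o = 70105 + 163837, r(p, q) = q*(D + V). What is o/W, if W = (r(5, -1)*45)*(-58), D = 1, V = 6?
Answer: 116971/9135 ≈ 12.805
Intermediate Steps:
r(p, q) = 7*q (r(p, q) = q*(1 + 6) = q*7 = 7*q)
o = 233942
W = 18270 (W = ((7*(-1))*45)*(-58) = -7*45*(-58) = -315*(-58) = 18270)
o/W = 233942/18270 = 233942*(1/18270) = 116971/9135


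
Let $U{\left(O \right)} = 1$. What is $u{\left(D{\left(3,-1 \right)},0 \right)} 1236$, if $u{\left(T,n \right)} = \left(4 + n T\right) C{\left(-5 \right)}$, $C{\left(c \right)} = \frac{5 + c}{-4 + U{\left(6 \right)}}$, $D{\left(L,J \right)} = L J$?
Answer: $0$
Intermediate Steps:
$D{\left(L,J \right)} = J L$
$C{\left(c \right)} = - \frac{5}{3} - \frac{c}{3}$ ($C{\left(c \right)} = \frac{5 + c}{-4 + 1} = \frac{5 + c}{-3} = \left(5 + c\right) \left(- \frac{1}{3}\right) = - \frac{5}{3} - \frac{c}{3}$)
$u{\left(T,n \right)} = 0$ ($u{\left(T,n \right)} = \left(4 + n T\right) \left(- \frac{5}{3} - - \frac{5}{3}\right) = \left(4 + T n\right) \left(- \frac{5}{3} + \frac{5}{3}\right) = \left(4 + T n\right) 0 = 0$)
$u{\left(D{\left(3,-1 \right)},0 \right)} 1236 = 0 \cdot 1236 = 0$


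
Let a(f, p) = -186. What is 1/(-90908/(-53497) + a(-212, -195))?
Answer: -53497/9859534 ≈ -0.0054259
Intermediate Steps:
1/(-90908/(-53497) + a(-212, -195)) = 1/(-90908/(-53497) - 186) = 1/(-90908*(-1/53497) - 186) = 1/(90908/53497 - 186) = 1/(-9859534/53497) = -53497/9859534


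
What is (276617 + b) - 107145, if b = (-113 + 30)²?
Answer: 176361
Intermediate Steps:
b = 6889 (b = (-83)² = 6889)
(276617 + b) - 107145 = (276617 + 6889) - 107145 = 283506 - 107145 = 176361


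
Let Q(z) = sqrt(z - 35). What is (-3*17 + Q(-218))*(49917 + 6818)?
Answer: -2893485 + 56735*I*sqrt(253) ≈ -2.8935e+6 + 9.0243e+5*I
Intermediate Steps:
Q(z) = sqrt(-35 + z)
(-3*17 + Q(-218))*(49917 + 6818) = (-3*17 + sqrt(-35 - 218))*(49917 + 6818) = (-51 + sqrt(-253))*56735 = (-51 + I*sqrt(253))*56735 = -2893485 + 56735*I*sqrt(253)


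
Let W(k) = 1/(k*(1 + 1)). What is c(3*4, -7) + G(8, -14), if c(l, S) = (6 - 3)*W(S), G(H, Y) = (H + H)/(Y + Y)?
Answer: -11/14 ≈ -0.78571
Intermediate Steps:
G(H, Y) = H/Y (G(H, Y) = (2*H)/((2*Y)) = (2*H)*(1/(2*Y)) = H/Y)
W(k) = 1/(2*k) (W(k) = 1/(k*2) = 1/(2*k))
c(l, S) = 3/(2*S) (c(l, S) = (6 - 3)*(1/(2*S)) = 3*(1/(2*S)) = 3/(2*S))
c(3*4, -7) + G(8, -14) = (3/2)/(-7) + 8/(-14) = (3/2)*(-⅐) + 8*(-1/14) = -3/14 - 4/7 = -11/14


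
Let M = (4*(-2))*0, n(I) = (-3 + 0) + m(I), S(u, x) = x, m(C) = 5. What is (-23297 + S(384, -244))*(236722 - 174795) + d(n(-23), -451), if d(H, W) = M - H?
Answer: -1457823509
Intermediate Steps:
n(I) = 2 (n(I) = (-3 + 0) + 5 = -3 + 5 = 2)
M = 0 (M = -8*0 = 0)
d(H, W) = -H (d(H, W) = 0 - H = -H)
(-23297 + S(384, -244))*(236722 - 174795) + d(n(-23), -451) = (-23297 - 244)*(236722 - 174795) - 1*2 = -23541*61927 - 2 = -1457823507 - 2 = -1457823509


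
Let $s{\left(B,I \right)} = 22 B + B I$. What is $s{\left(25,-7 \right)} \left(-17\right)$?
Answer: $-6375$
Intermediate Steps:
$s{\left(25,-7 \right)} \left(-17\right) = 25 \left(22 - 7\right) \left(-17\right) = 25 \cdot 15 \left(-17\right) = 375 \left(-17\right) = -6375$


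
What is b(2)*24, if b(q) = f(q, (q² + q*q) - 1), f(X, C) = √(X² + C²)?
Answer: 24*√53 ≈ 174.72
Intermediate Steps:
f(X, C) = √(C² + X²)
b(q) = √(q² + (-1 + 2*q²)²) (b(q) = √(((q² + q*q) - 1)² + q²) = √(((q² + q²) - 1)² + q²) = √((2*q² - 1)² + q²) = √((-1 + 2*q²)² + q²) = √(q² + (-1 + 2*q²)²))
b(2)*24 = √(2² + (-1 + 2*2²)²)*24 = √(4 + (-1 + 2*4)²)*24 = √(4 + (-1 + 8)²)*24 = √(4 + 7²)*24 = √(4 + 49)*24 = √53*24 = 24*√53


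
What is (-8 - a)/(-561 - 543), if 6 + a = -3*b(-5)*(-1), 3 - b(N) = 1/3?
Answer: 5/552 ≈ 0.0090580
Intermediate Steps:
b(N) = 8/3 (b(N) = 3 - 1/3 = 3 - 1*⅓ = 3 - ⅓ = 8/3)
a = 2 (a = -6 - 3*8/3*(-1) = -6 - 8*(-1) = -6 + 8 = 2)
(-8 - a)/(-561 - 543) = (-8 - 1*2)/(-561 - 543) = (-8 - 2)/(-1104) = -10*(-1/1104) = 5/552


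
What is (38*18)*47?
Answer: 32148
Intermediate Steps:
(38*18)*47 = 684*47 = 32148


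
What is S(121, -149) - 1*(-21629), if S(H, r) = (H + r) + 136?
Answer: 21737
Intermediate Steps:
S(H, r) = 136 + H + r
S(121, -149) - 1*(-21629) = (136 + 121 - 149) - 1*(-21629) = 108 + 21629 = 21737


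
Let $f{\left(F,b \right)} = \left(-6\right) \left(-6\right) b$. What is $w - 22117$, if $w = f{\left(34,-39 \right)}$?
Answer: $-23521$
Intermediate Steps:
$f{\left(F,b \right)} = 36 b$
$w = -1404$ ($w = 36 \left(-39\right) = -1404$)
$w - 22117 = -1404 - 22117 = -23521$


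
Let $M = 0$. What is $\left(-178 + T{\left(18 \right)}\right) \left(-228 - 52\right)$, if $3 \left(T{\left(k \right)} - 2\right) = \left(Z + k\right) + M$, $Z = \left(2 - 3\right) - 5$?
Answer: $48160$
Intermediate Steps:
$Z = -6$ ($Z = -1 - 5 = -6$)
$T{\left(k \right)} = \frac{k}{3}$ ($T{\left(k \right)} = 2 + \frac{\left(-6 + k\right) + 0}{3} = 2 + \frac{-6 + k}{3} = 2 + \left(-2 + \frac{k}{3}\right) = \frac{k}{3}$)
$\left(-178 + T{\left(18 \right)}\right) \left(-228 - 52\right) = \left(-178 + \frac{1}{3} \cdot 18\right) \left(-228 - 52\right) = \left(-178 + 6\right) \left(-280\right) = \left(-172\right) \left(-280\right) = 48160$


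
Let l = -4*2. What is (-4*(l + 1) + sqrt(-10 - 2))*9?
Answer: 252 + 18*I*sqrt(3) ≈ 252.0 + 31.177*I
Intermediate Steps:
l = -8
(-4*(l + 1) + sqrt(-10 - 2))*9 = (-4*(-8 + 1) + sqrt(-10 - 2))*9 = (-4*(-7) + sqrt(-12))*9 = (28 + 2*I*sqrt(3))*9 = 252 + 18*I*sqrt(3)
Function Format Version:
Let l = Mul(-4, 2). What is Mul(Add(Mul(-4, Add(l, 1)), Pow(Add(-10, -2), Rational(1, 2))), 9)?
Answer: Add(252, Mul(18, I, Pow(3, Rational(1, 2)))) ≈ Add(252.00, Mul(31.177, I))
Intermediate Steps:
l = -8
Mul(Add(Mul(-4, Add(l, 1)), Pow(Add(-10, -2), Rational(1, 2))), 9) = Mul(Add(Mul(-4, Add(-8, 1)), Pow(Add(-10, -2), Rational(1, 2))), 9) = Mul(Add(Mul(-4, -7), Pow(-12, Rational(1, 2))), 9) = Mul(Add(28, Mul(2, I, Pow(3, Rational(1, 2)))), 9) = Add(252, Mul(18, I, Pow(3, Rational(1, 2))))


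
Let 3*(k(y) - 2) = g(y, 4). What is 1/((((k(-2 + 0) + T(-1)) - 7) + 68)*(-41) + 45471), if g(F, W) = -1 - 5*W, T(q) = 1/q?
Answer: 1/43216 ≈ 2.3140e-5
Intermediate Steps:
T(q) = 1/q
k(y) = -5 (k(y) = 2 + (-1 - 5*4)/3 = 2 + (-1 - 20)/3 = 2 + (⅓)*(-21) = 2 - 7 = -5)
1/((((k(-2 + 0) + T(-1)) - 7) + 68)*(-41) + 45471) = 1/((((-5 + 1/(-1)) - 7) + 68)*(-41) + 45471) = 1/((((-5 - 1) - 7) + 68)*(-41) + 45471) = 1/(((-6 - 7) + 68)*(-41) + 45471) = 1/((-13 + 68)*(-41) + 45471) = 1/(55*(-41) + 45471) = 1/(-2255 + 45471) = 1/43216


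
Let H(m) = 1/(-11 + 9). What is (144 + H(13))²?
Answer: 82369/4 ≈ 20592.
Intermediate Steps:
H(m) = -½ (H(m) = 1/(-2) = -½)
(144 + H(13))² = (144 - ½)² = (287/2)² = 82369/4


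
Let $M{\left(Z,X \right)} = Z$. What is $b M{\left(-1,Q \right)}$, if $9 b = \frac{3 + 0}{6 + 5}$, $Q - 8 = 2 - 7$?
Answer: $- \frac{1}{33} \approx -0.030303$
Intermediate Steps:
$Q = 3$ ($Q = 8 + \left(2 - 7\right) = 8 - 5 = 3$)
$b = \frac{1}{33}$ ($b = \frac{\left(3 + 0\right) \frac{1}{6 + 5}}{9} = \frac{3 \cdot \frac{1}{11}}{9} = \frac{1}{9} \cdot \frac{3}{11} = \frac{1}{33} \approx 0.030303$)
$b M{\left(-1,Q \right)} = \frac{1}{33} \left(-1\right) = - \frac{1}{33}$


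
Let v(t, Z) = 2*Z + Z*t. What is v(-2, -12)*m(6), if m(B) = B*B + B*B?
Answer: 0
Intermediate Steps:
m(B) = 2*B² (m(B) = B² + B² = 2*B²)
v(-2, -12)*m(6) = (-12*(2 - 2))*(2*6²) = (-12*0)*(2*36) = 0*72 = 0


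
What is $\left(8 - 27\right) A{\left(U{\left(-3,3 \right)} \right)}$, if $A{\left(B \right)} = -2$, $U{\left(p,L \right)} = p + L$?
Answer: $38$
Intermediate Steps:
$U{\left(p,L \right)} = L + p$
$\left(8 - 27\right) A{\left(U{\left(-3,3 \right)} \right)} = \left(8 - 27\right) \left(-2\right) = \left(-19\right) \left(-2\right) = 38$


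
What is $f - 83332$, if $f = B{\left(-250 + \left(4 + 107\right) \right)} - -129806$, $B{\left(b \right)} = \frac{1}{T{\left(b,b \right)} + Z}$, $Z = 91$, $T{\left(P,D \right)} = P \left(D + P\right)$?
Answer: $\frac{1800077443}{38733} \approx 46474.0$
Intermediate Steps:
$B{\left(b \right)} = \frac{1}{91 + 2 b^{2}}$ ($B{\left(b \right)} = \frac{1}{b \left(b + b\right) + 91} = \frac{1}{b 2 b + 91} = \frac{1}{2 b^{2} + 91} = \frac{1}{91 + 2 b^{2}}$)
$f = \frac{5027775799}{38733}$ ($f = \frac{1}{91 + 2 \left(-250 + \left(4 + 107\right)\right)^{2}} - -129806 = \frac{1}{91 + 2 \left(-250 + 111\right)^{2}} + 129806 = \frac{1}{91 + 2 \left(-139\right)^{2}} + 129806 = \frac{1}{91 + 2 \cdot 19321} + 129806 = \frac{1}{91 + 38642} + 129806 = \frac{1}{38733} + 129806 = \frac{5027775799}{38733} \approx 1.2981 \cdot 10^{5}$)
$f - 83332 = \frac{5027775799}{38733} - 83332 = \frac{1800077443}{38733}$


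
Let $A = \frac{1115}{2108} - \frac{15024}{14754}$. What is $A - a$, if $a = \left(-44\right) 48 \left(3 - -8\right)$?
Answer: $\frac{120422208057}{5183572} \approx 23232.0$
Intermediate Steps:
$A = - \frac{2536647}{5183572}$ ($A = 1115 \cdot \frac{1}{2108} - \frac{2504}{2459} = \frac{1115}{2108} - \frac{2504}{2459} = - \frac{2536647}{5183572} \approx -0.48936$)
$a = -23232$ ($a = - 2112 \left(3 + 8\right) = \left(-2112\right) 11 = -23232$)
$A - a = - \frac{2536647}{5183572} - -23232 = - \frac{2536647}{5183572} + 23232 = \frac{120422208057}{5183572}$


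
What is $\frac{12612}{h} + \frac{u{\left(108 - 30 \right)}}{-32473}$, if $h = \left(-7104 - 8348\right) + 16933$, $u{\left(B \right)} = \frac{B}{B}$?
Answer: $\frac{409547995}{48092513} \approx 8.5158$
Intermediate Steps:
$u{\left(B \right)} = 1$
$h = 1481$ ($h = -15452 + 16933 = 1481$)
$\frac{12612}{h} + \frac{u{\left(108 - 30 \right)}}{-32473} = \frac{12612}{1481} + 1 \frac{1}{-32473} = 12612 \cdot \frac{1}{1481} + 1 \left(- \frac{1}{32473}\right) = \frac{12612}{1481} - \frac{1}{32473} = \frac{409547995}{48092513}$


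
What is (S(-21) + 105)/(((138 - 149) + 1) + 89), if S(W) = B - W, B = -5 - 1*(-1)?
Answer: 122/79 ≈ 1.5443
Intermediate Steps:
B = -4 (B = -5 + 1 = -4)
S(W) = -4 - W
(S(-21) + 105)/(((138 - 149) + 1) + 89) = ((-4 - 1*(-21)) + 105)/(((138 - 149) + 1) + 89) = ((-4 + 21) + 105)/((-11 + 1) + 89) = (17 + 105)/(-10 + 89) = 122/79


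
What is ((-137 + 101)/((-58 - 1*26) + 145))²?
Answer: 1296/3721 ≈ 0.34829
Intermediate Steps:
((-137 + 101)/((-58 - 1*26) + 145))² = (-36/((-58 - 26) + 145))² = (-36/(-84 + 145))² = (-36/61)² = 1296/3721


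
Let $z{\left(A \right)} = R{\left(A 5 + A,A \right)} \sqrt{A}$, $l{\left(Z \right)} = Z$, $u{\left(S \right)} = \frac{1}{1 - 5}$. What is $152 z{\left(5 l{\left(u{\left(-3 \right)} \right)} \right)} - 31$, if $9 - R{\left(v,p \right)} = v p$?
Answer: $-31 - \frac{57 i \sqrt{5}}{2} \approx -31.0 - 63.728 i$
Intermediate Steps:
$u{\left(S \right)} = - \frac{1}{4}$ ($u{\left(S \right)} = \frac{1}{-4} = - \frac{1}{4}$)
$R{\left(v,p \right)} = 9 - p v$ ($R{\left(v,p \right)} = 9 - v p = 9 - p v$)
$z{\left(A \right)} = \sqrt{A} \left(9 - 6 A^{2}\right)$ ($z{\left(A \right)} = \left(9 - A \left(A 5 + A\right)\right) \sqrt{A} = \left(9 - A \left(5 A + A\right)\right) \sqrt{A} = \left(9 - A 6 A\right) \sqrt{A} = \left(9 - 6 A^{2}\right) \sqrt{A} = \sqrt{A} \left(9 - 6 A^{2}\right)$)
$152 z{\left(5 l{\left(u{\left(-3 \right)} \right)} \right)} - 31 = 152 \sqrt{5 \left(- \frac{1}{4}\right)} \left(9 - 6 \left(5 \left(- \frac{1}{4}\right)\right)^{2}\right) - 31 = 152 \sqrt{- \frac{5}{4}} \left(9 - 6 \left(- \frac{5}{4}\right)^{2}\right) - 31 = 152 \frac{i \sqrt{5}}{2} \left(9 - \frac{75}{8}\right) - 31 = 152 \frac{i \sqrt{5}}{2} \left(- \frac{3}{8}\right) - 31 = 152 \left(- \frac{3 i \sqrt{5}}{16}\right) - 31 = - \frac{57 i \sqrt{5}}{2} - 31 = -31 - \frac{57 i \sqrt{5}}{2}$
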